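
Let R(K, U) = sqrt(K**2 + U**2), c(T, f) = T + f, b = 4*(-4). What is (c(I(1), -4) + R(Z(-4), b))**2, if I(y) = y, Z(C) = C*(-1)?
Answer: 281 - 24*sqrt(17) ≈ 182.05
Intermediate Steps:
Z(C) = -C
b = -16
(c(I(1), -4) + R(Z(-4), b))**2 = ((1 - 4) + sqrt((-1*(-4))**2 + (-16)**2))**2 = (-3 + sqrt(4**2 + 256))**2 = (-3 + sqrt(16 + 256))**2 = (-3 + sqrt(272))**2 = (-3 + 4*sqrt(17))**2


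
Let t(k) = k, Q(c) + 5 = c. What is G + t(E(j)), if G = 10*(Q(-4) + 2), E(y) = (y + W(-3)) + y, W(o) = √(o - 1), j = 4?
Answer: -62 + 2*I ≈ -62.0 + 2.0*I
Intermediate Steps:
W(o) = √(-1 + o)
Q(c) = -5 + c
E(y) = 2*I + 2*y (E(y) = (y + √(-1 - 3)) + y = (y + √(-4)) + y = (y + 2*I) + y = 2*I + 2*y)
G = -70 (G = 10*((-5 - 4) + 2) = 10*(-9 + 2) = 10*(-7) = -70)
G + t(E(j)) = -70 + (2*I + 2*4) = -70 + (2*I + 8) = -70 + (8 + 2*I) = -62 + 2*I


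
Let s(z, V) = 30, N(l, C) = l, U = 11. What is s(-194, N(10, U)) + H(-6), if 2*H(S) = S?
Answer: 27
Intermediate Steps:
H(S) = S/2
s(-194, N(10, U)) + H(-6) = 30 + (½)*(-6) = 30 - 3 = 27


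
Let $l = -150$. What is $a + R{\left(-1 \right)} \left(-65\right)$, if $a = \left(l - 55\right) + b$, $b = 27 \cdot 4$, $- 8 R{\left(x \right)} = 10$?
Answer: $- \frac{63}{4} \approx -15.75$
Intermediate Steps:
$R{\left(x \right)} = - \frac{5}{4}$ ($R{\left(x \right)} = \left(- \frac{1}{8}\right) 10 = - \frac{5}{4}$)
$b = 108$
$a = -97$ ($a = \left(-150 - 55\right) + 108 = -205 + 108 = -97$)
$a + R{\left(-1 \right)} \left(-65\right) = -97 - - \frac{325}{4} = -97 + \frac{325}{4} = - \frac{63}{4}$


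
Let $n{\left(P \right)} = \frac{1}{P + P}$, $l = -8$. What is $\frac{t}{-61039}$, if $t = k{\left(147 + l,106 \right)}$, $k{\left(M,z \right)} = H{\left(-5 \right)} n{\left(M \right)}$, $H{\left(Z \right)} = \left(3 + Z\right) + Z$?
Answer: $\frac{7}{16968842} \approx 4.1252 \cdot 10^{-7}$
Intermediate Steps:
$n{\left(P \right)} = \frac{1}{2 P}$
$H{\left(Z \right)} = 3 + 2 Z$
$k{\left(M,z \right)} = - \frac{7}{2 M}$ ($k{\left(M,z \right)} = \left(3 + 2 \left(-5\right)\right) \frac{1}{2 M} = \left(3 - 10\right) \frac{1}{2 M} = - 7 \frac{1}{2 M} = - \frac{7}{2 M}$)
$t = - \frac{7}{278}$ ($t = - \frac{7}{2 \left(147 - 8\right)} = - \frac{7}{2 \cdot 139} = \left(- \frac{7}{2}\right) \frac{1}{139} = - \frac{7}{278} \approx -0.02518$)
$\frac{t}{-61039} = - \frac{7}{278 \left(-61039\right)} = \left(- \frac{7}{278}\right) \left(- \frac{1}{61039}\right) = \frac{7}{16968842}$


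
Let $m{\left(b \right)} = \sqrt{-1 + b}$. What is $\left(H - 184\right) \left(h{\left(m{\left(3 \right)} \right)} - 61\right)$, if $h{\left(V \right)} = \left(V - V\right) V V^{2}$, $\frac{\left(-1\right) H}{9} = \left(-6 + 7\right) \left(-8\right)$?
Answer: $6832$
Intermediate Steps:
$H = 72$ ($H = - 9 \left(-6 + 7\right) \left(-8\right) = - 9 \cdot 1 \left(-8\right) = \left(-9\right) \left(-8\right) = 72$)
$h{\left(V \right)} = 0$ ($h{\left(V \right)} = 0 V V^{2} = 0 V^{2} = 0$)
$\left(H - 184\right) \left(h{\left(m{\left(3 \right)} \right)} - 61\right) = \left(72 - 184\right) \left(0 - 61\right) = \left(-112\right) \left(-61\right) = 6832$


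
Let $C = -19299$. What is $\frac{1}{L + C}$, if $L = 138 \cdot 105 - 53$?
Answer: $- \frac{1}{4862} \approx -0.00020568$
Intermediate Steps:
$L = 14437$ ($L = 14490 - 53 = 14437$)
$\frac{1}{L + C} = \frac{1}{14437 - 19299} = \frac{1}{-4862} = - \frac{1}{4862}$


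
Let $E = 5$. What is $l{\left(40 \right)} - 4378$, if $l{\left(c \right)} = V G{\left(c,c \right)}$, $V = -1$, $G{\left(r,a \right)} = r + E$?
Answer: $-4423$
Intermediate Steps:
$G{\left(r,a \right)} = 5 + r$ ($G{\left(r,a \right)} = r + 5 = 5 + r$)
$l{\left(c \right)} = -5 - c$ ($l{\left(c \right)} = - (5 + c) = -5 - c$)
$l{\left(40 \right)} - 4378 = \left(-5 - 40\right) - 4378 = -45 - 4378 = -4423$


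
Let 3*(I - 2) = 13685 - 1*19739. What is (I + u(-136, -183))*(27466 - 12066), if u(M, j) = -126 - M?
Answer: -30892400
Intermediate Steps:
I = -2016 (I = 2 + (13685 - 1*19739)/3 = 2 + (13685 - 19739)/3 = 2 + (1/3)*(-6054) = 2 - 2018 = -2016)
(I + u(-136, -183))*(27466 - 12066) = (-2016 + (-126 - 1*(-136)))*(27466 - 12066) = (-2016 + (-126 + 136))*15400 = (-2016 + 10)*15400 = -2006*15400 = -30892400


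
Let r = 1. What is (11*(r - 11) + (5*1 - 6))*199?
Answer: -22089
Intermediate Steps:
(11*(r - 11) + (5*1 - 6))*199 = (11*(1 - 11) + (5*1 - 6))*199 = (11*(-10) + (5 - 6))*199 = (-110 - 1)*199 = -111*199 = -22089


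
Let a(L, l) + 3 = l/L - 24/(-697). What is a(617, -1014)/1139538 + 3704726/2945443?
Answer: 605173909435292947/481145160886887122 ≈ 1.2578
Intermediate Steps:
a(L, l) = -2067/697 + l/L (a(L, l) = -3 + (l/L - 24/(-697)) = -3 + (l/L - 24*(-1/697)) = -3 + (l/L + 24/697) = -3 + (24/697 + l/L) = -2067/697 + l/L)
a(617, -1014)/1139538 + 3704726/2945443 = (-2067/697 - 1014/617)/1139538 + 3704726/2945443 = (-2067/697 - 1014*1/617)*(1/1139538) + 3704726*(1/2945443) = (-2067/697 - 1014/617)*(1/1139538) + 3704726/2945443 = -1982097/430049*1/1139538 + 3704726/2945443 = -660699/163352392454 + 3704726/2945443 = 605173909435292947/481145160886887122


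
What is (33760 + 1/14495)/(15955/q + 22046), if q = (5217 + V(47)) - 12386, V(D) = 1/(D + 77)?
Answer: 87002239376991/56808582255490 ≈ 1.5315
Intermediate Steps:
V(D) = 1/(77 + D)
q = -888955/124 (q = (5217 + 1/(77 + 47)) - 12386 = (5217 + 1/124) - 12386 = 646909/124 - 12386 = -888955/124 ≈ -7169.0)
(33760 + 1/14495)/(15955/q + 22046) = (33760 + 1/14495)/(15955/(-888955/124) + 22046) = (33760 + 1/14495)/(15955*(-124/888955) + 22046) = 489351201/(14495*(-395684/177791 + 22046)) = 489351201/(14495*(3919184702/177791)) = (489351201/14495)*(177791/3919184702) = 87002239376991/56808582255490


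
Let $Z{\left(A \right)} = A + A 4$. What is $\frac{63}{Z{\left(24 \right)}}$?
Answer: $\frac{21}{40} \approx 0.525$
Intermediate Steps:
$Z{\left(A \right)} = 5 A$ ($Z{\left(A \right)} = A + 4 A = 5 A$)
$\frac{63}{Z{\left(24 \right)}} = \frac{63}{5 \cdot 24} = \frac{63}{120} = 63 \cdot \frac{1}{120} = \frac{21}{40}$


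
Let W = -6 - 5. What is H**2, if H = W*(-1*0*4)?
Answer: 0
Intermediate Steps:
W = -11
H = 0 (H = -11*(-1*0)*4 = -0*4 = -11*0 = 0)
H**2 = 0**2 = 0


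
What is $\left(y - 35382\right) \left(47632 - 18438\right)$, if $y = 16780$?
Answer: $-543066788$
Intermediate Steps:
$\left(y - 35382\right) \left(47632 - 18438\right) = \left(16780 - 35382\right) \left(47632 - 18438\right) = \left(-18602\right) 29194 = -543066788$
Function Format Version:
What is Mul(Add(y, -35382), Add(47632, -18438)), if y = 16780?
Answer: -543066788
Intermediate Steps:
Mul(Add(y, -35382), Add(47632, -18438)) = Mul(Add(16780, -35382), Add(47632, -18438)) = Mul(-18602, 29194) = -543066788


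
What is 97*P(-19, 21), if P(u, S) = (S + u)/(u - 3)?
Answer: -97/11 ≈ -8.8182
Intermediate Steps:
P(u, S) = (S + u)/(-3 + u)
97*P(-19, 21) = 97*((21 - 19)/(-3 - 19)) = 97*(2/(-22)) = 97*(-1/22*2) = 97*(-1/11) = -97/11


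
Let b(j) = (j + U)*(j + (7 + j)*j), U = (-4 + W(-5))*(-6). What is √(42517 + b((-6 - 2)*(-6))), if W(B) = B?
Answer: √316693 ≈ 562.75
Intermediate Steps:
U = 54 (U = (-4 - 5)*(-6) = -9*(-6) = 54)
b(j) = (54 + j)*(j + j*(7 + j)) (b(j) = (j + 54)*(j + (7 + j)*j) = (54 + j)*(j + j*(7 + j)))
√(42517 + b((-6 - 2)*(-6))) = √(42517 + ((-6 - 2)*(-6))*(432 + ((-6 - 2)*(-6))² + 62*((-6 - 2)*(-6)))) = √(42517 + (-8*(-6))*(432 + (-8*(-6))² + 62*(-8*(-6)))) = √(42517 + 48*(432 + 48² + 62*48)) = √(42517 + 48*(432 + 2304 + 2976)) = √(42517 + 48*5712) = √(42517 + 274176) = √316693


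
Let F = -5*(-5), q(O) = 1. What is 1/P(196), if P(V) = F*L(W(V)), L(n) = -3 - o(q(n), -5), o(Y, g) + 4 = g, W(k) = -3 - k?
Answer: 1/150 ≈ 0.0066667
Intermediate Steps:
o(Y, g) = -4 + g
L(n) = 6 (L(n) = -3 - (-4 - 5) = -3 - 1*(-9) = -3 + 9 = 6)
F = 25
P(V) = 150 (P(V) = 25*6 = 150)
1/P(196) = 1/150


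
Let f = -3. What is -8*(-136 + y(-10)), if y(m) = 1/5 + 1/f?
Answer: 16336/15 ≈ 1089.1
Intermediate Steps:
y(m) = -2/15 (y(m) = 1/5 + 1/(-3) = 1*(⅕) + 1*(-⅓) = ⅕ - ⅓ = -2/15)
-8*(-136 + y(-10)) = -8*(-136 - 2/15) = -8*(-2042/15) = 16336/15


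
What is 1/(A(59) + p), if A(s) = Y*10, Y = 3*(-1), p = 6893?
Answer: 1/6863 ≈ 0.00014571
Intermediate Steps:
Y = -3
A(s) = -30 (A(s) = -3*10 = -30)
1/(A(59) + p) = 1/(-30 + 6893) = 1/6863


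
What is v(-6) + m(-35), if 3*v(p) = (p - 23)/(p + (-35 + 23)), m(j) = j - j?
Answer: 29/54 ≈ 0.53704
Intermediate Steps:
m(j) = 0
v(p) = (-23 + p)/(3*(-12 + p)) (v(p) = ((p - 23)/(p + (-35 + 23)))/3 = ((-23 + p)/(p - 12))/3 = ((-23 + p)/(-12 + p))/3 = (-23 + p)/(3*(-12 + p)))
v(-6) + m(-35) = (-23 - 6)/(3*(-12 - 6)) + 0 = (⅓)*(-29)/(-18) + 0 = (⅓)*(-1/18)*(-29) + 0 = 29/54 + 0 = 29/54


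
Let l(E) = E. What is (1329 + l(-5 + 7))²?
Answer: 1771561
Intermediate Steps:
(1329 + l(-5 + 7))² = (1329 + (-5 + 7))² = (1329 + 2)² = 1331² = 1771561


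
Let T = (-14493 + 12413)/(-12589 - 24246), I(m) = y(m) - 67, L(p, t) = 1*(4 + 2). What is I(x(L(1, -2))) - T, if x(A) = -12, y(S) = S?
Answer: -582409/7367 ≈ -79.057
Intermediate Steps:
L(p, t) = 6 (L(p, t) = 1*6 = 6)
I(m) = -67 + m (I(m) = m - 67 = -67 + m)
T = 416/7367 (T = -2080/(-36835) = -2080*(-1/36835) = 416/7367 ≈ 0.056468)
I(x(L(1, -2))) - T = (-67 - 12) - 1*416/7367 = -79 - 416/7367 = -582409/7367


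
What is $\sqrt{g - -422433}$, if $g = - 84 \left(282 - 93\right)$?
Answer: $3 \sqrt{45173} \approx 637.62$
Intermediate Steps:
$g = -15876$ ($g = \left(-84\right) 189 = -15876$)
$\sqrt{g - -422433} = \sqrt{-15876 - -422433} = \sqrt{-15876 + 422433} = \sqrt{406557} = 3 \sqrt{45173}$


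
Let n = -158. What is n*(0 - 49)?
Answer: 7742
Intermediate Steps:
n*(0 - 49) = -158*(0 - 49) = -158*(-49) = 7742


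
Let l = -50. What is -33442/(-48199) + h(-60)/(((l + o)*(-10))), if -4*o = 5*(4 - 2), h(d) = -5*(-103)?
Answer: 8475907/5060895 ≈ 1.6748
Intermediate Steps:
h(d) = 515
o = -5/2 (o = -5*(4 - 2)/4 = -5*2/4 = -1/4*10 = -5/2 ≈ -2.5000)
-33442/(-48199) + h(-60)/(((l + o)*(-10))) = -33442/(-48199) + 515/(((-50 - 5/2)*(-10))) = -33442*(-1/48199) + 515/((-105/2*(-10))) = 33442/48199 + 515/525 = 33442/48199 + 515*(1/525) = 33442/48199 + 103/105 = 8475907/5060895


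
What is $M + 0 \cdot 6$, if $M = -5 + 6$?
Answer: $1$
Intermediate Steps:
$M = 1$
$M + 0 \cdot 6 = 1 + 0 \cdot 6 = 1 + 0 = 1$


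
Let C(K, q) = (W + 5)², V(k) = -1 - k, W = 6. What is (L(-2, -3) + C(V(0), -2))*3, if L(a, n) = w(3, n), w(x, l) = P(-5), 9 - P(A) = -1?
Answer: 393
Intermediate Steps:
P(A) = 10 (P(A) = 9 - 1*(-1) = 9 + 1 = 10)
w(x, l) = 10
L(a, n) = 10
C(K, q) = 121 (C(K, q) = (6 + 5)² = 11² = 121)
(L(-2, -3) + C(V(0), -2))*3 = (10 + 121)*3 = 131*3 = 393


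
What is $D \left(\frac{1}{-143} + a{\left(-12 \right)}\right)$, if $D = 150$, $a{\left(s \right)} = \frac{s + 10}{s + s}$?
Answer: $\frac{3275}{286} \approx 11.451$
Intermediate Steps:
$a{\left(s \right)} = \frac{10 + s}{2 s}$
$D \left(\frac{1}{-143} + a{\left(-12 \right)}\right) = 150 \left(\frac{1}{-143} + \frac{10 - 12}{2 \left(-12\right)}\right) = 150 \left(- \frac{1}{143} + \frac{1}{2} \left(- \frac{1}{12}\right) \left(-2\right)\right) = 150 \left(- \frac{1}{143} + \frac{1}{12}\right) = 150 \cdot \frac{131}{1716} = \frac{3275}{286}$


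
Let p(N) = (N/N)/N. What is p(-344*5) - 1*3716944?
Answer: -6393143681/1720 ≈ -3.7169e+6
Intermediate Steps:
p(N) = 1/N
p(-344*5) - 1*3716944 = 1/(-344*5) - 1*3716944 = 1/(-1720) - 3716944 = -1/1720 - 3716944 = -6393143681/1720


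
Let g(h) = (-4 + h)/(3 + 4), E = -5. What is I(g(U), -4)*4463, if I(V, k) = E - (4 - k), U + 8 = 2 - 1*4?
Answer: -58019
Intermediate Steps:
U = -10 (U = -8 + (2 - 1*4) = -8 + (2 - 4) = -8 - 2 = -10)
g(h) = -4/7 + h/7 (g(h) = (-4 + h)/7 = (-4 + h)*(⅐) = -4/7 + h/7)
I(V, k) = -9 + k (I(V, k) = -5 - (4 - k) = -5 + (-4 + k) = -9 + k)
I(g(U), -4)*4463 = (-9 - 4)*4463 = -13*4463 = -58019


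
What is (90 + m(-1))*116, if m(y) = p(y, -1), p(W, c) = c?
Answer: 10324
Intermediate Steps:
m(y) = -1
(90 + m(-1))*116 = (90 - 1)*116 = 89*116 = 10324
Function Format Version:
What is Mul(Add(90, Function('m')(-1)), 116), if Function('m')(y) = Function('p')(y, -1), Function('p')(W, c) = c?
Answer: 10324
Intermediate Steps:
Function('m')(y) = -1
Mul(Add(90, Function('m')(-1)), 116) = Mul(Add(90, -1), 116) = Mul(89, 116) = 10324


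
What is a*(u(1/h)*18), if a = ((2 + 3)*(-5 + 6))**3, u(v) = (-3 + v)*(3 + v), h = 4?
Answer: -160875/8 ≈ -20109.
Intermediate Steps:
a = 125 (a = (5*1)**3 = 5**3 = 125)
a*(u(1/h)*18) = 125*((-9 + (1/4)**2)*18) = 125*((-9 + 1/16)*18) = 125*(-143/16*18) = 125*(-1287/8) = -160875/8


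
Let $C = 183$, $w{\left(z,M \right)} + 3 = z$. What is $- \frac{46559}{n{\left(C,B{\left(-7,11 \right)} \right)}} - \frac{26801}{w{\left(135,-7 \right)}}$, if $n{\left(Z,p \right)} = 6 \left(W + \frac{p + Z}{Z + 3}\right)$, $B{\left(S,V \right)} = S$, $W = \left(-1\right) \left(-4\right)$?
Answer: $- \frac{53794087}{30360} \approx -1771.9$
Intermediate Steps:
$w{\left(z,M \right)} = -3 + z$
$W = 4$
$n{\left(Z,p \right)} = 24 + \frac{6 \left(Z + p\right)}{3 + Z}$ ($n{\left(Z,p \right)} = 6 \left(4 + \frac{p + Z}{Z + 3}\right) = 6 \left(4 + \frac{Z + p}{3 + Z}\right) = 24 + \frac{6 \left(Z + p\right)}{3 + Z}$)
$- \frac{46559}{n{\left(C,B{\left(-7,11 \right)} \right)}} - \frac{26801}{w{\left(135,-7 \right)}} = - \frac{46559}{6 \frac{1}{3 + 183} \left(12 - 7 + 5 \cdot 183\right)} - \frac{26801}{-3 + 135} = - \frac{46559}{6 \cdot \frac{1}{186} \left(12 - 7 + 915\right)} - \frac{26801}{132} = - \frac{46559}{6 \cdot \frac{1}{186} \cdot 920} - \frac{26801}{132} = - \frac{46559}{\frac{920}{31}} - \frac{26801}{132} = \left(-46559\right) \frac{31}{920} - \frac{26801}{132} = - \frac{1443329}{920} - \frac{26801}{132} = - \frac{53794087}{30360}$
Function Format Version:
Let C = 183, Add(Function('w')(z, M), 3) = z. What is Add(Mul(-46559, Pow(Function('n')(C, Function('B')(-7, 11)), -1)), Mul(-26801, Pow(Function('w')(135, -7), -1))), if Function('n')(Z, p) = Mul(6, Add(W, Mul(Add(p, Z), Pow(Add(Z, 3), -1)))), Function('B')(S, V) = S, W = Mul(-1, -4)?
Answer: Rational(-53794087, 30360) ≈ -1771.9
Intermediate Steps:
Function('w')(z, M) = Add(-3, z)
W = 4
Function('n')(Z, p) = Add(24, Mul(6, Pow(Add(3, Z), -1), Add(Z, p))) (Function('n')(Z, p) = Mul(6, Add(4, Mul(Add(p, Z), Pow(Add(Z, 3), -1)))) = Mul(6, Add(4, Mul(Add(Z, p), Pow(Add(3, Z), -1)))) = Mul(6, Add(4, Mul(Pow(Add(3, Z), -1), Add(Z, p)))) = Add(24, Mul(6, Pow(Add(3, Z), -1), Add(Z, p))))
Add(Mul(-46559, Pow(Function('n')(C, Function('B')(-7, 11)), -1)), Mul(-26801, Pow(Function('w')(135, -7), -1))) = Add(Mul(-46559, Pow(Mul(6, Pow(Add(3, 183), -1), Add(12, -7, Mul(5, 183))), -1)), Mul(-26801, Pow(Add(-3, 135), -1))) = Add(Mul(-46559, Pow(Mul(6, Pow(186, -1), Add(12, -7, 915)), -1)), Mul(-26801, Pow(132, -1))) = Add(Mul(-46559, Pow(Mul(6, Rational(1, 186), 920), -1)), Mul(-26801, Rational(1, 132))) = Add(Mul(-46559, Pow(Rational(920, 31), -1)), Rational(-26801, 132)) = Add(Mul(-46559, Rational(31, 920)), Rational(-26801, 132)) = Add(Rational(-1443329, 920), Rational(-26801, 132)) = Rational(-53794087, 30360)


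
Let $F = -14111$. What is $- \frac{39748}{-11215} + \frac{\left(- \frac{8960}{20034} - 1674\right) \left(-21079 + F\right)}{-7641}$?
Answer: $- \frac{105023742786688}{13625316585} \approx -7708.0$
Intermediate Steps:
$- \frac{39748}{-11215} + \frac{\left(- \frac{8960}{20034} - 1674\right) \left(-21079 + F\right)}{-7641} = - \frac{39748}{-11215} + \frac{\left(- \frac{8960}{20034} - 1674\right) \left(-21079 - 14111\right)}{-7641} = \left(-39748\right) \left(- \frac{1}{11215}\right) + \left(\left(-8960\right) \frac{1}{20034} - 1674\right) \left(-35190\right) \left(- \frac{1}{7641}\right) = \frac{39748}{11215} + \left(- \frac{640}{1431} - 1674\right) \left(-35190\right) \left(- \frac{1}{7641}\right) = \frac{39748}{11215} + \left(- \frac{2396134}{1431}\right) \left(-35190\right) \left(- \frac{1}{7641}\right) = \frac{39748}{11215} + \frac{9368883940}{159} \left(- \frac{1}{7641}\right) = \frac{39748}{11215} - \frac{9368883940}{1214919} = - \frac{105023742786688}{13625316585}$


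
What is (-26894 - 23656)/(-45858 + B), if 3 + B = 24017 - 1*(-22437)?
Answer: -50550/593 ≈ -85.245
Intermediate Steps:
B = 46451 (B = -3 + (24017 - 1*(-22437)) = -3 + (24017 + 22437) = -3 + 46454 = 46451)
(-26894 - 23656)/(-45858 + B) = (-26894 - 23656)/(-45858 + 46451) = -50550/593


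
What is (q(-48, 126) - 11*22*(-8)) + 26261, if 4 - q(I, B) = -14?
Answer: 28215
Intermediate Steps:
q(I, B) = 18 (q(I, B) = 4 - 1*(-14) = 4 + 14 = 18)
(q(-48, 126) - 11*22*(-8)) + 26261 = (18 - 11*22*(-8)) + 26261 = (18 - 242*(-8)) + 26261 = (18 + 1936) + 26261 = 1954 + 26261 = 28215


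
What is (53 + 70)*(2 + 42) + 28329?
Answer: 33741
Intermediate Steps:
(53 + 70)*(2 + 42) + 28329 = 123*44 + 28329 = 5412 + 28329 = 33741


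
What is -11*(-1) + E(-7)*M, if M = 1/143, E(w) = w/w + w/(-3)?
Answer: 4729/429 ≈ 11.023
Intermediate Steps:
E(w) = 1 - w/3 (E(w) = 1 + w*(-⅓) = 1 - w/3)
M = 1/143 ≈ 0.0069930
-11*(-1) + E(-7)*M = -11*(-1) + (1 - ⅓*(-7))*(1/143) = 11 + (1 + 7/3)*(1/143) = 11 + (10/3)*(1/143) = 11 + 10/429 = 4729/429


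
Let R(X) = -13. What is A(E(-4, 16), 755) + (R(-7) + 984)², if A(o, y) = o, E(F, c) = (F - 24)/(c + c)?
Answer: 7542721/8 ≈ 9.4284e+5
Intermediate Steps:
E(F, c) = (-24 + F)/(2*c) (E(F, c) = (-24 + F)/((2*c)) = (-24 + F)*(1/(2*c)) = (-24 + F)/(2*c))
A(E(-4, 16), 755) + (R(-7) + 984)² = (½)*(-24 - 4)/16 + (-13 + 984)² = (½)*(1/16)*(-28) + 971² = -7/8 + 942841 = 7542721/8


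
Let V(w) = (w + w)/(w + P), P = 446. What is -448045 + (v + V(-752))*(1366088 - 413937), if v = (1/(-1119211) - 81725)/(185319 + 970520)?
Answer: 824255924050326615815/197925041623437 ≈ 4.1645e+6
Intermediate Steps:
v = -91467518976/1293627723029 (v = (-1/1119211 - 81725)/1155839 = -91467518976/1119211*1/1155839 = -91467518976/1293627723029 ≈ -0.070706)
V(w) = 2*w/(446 + w) (V(w) = (w + w)/(w + 446) = (2*w)/(446 + w) = 2*w/(446 + w))
-448045 + (v + V(-752))*(1366088 - 413937) = -448045 + (-91467518976/1293627723029 + 2*(-752)/(446 - 752))*(1366088 - 413937) = -448045 + (-91467518976/1293627723029 + 2*(-752)/(-306))*952151 = -448045 + (-91467518976/1293627723029 + 2*(-752)*(-1/306))*952151 = -448045 + (-91467518976/1293627723029 + 752/153)*952151 = -448045 + (958813517314480/197925041623437)*952151 = -448045 + 912935249324499446480/197925041623437 = 824255924050326615815/197925041623437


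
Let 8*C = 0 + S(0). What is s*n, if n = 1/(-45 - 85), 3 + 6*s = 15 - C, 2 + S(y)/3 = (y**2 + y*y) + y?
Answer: -17/1040 ≈ -0.016346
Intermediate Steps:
S(y) = -6 + 3*y + 6*y**2 (S(y) = -6 + 3*((y**2 + y*y) + y) = -6 + 3*((y**2 + y**2) + y) = -6 + 3*(2*y**2 + y) = -6 + 3*(y + 2*y**2) = -6 + (3*y + 6*y**2) = -6 + 3*y + 6*y**2)
C = -3/4 (C = (0 + (-6 + 3*0 + 6*0**2))/8 = (0 + (-6 + 0 + 6*0))/8 = (0 + (-6 + 0 + 0))/8 = (0 - 6)/8 = (1/8)*(-6) = -3/4 ≈ -0.75000)
s = 17/8 (s = -1/2 + (15 - 1*(-3/4))/6 = -1/2 + (15 + 3/4)/6 = -1/2 + (1/6)*(63/4) = -1/2 + 21/8 = 17/8 ≈ 2.1250)
n = -1/130 (n = 1/(-130) = -1/130 ≈ -0.0076923)
s*n = (17/8)*(-1/130) = -17/1040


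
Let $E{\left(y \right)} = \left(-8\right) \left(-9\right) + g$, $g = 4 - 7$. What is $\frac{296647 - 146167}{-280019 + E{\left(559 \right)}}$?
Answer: $- \frac{1368}{2545} \approx -0.53752$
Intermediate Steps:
$g = -3$ ($g = 4 - 7 = -3$)
$E{\left(y \right)} = 69$ ($E{\left(y \right)} = \left(-8\right) \left(-9\right) - 3 = 72 - 3 = 69$)
$\frac{296647 - 146167}{-280019 + E{\left(559 \right)}} = \frac{296647 - 146167}{-280019 + 69} = \frac{150480}{-279950} = 150480 \left(- \frac{1}{279950}\right) = - \frac{1368}{2545}$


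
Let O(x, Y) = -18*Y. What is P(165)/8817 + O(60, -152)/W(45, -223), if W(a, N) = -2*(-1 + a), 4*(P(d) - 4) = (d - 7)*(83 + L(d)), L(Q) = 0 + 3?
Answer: -2978003/96987 ≈ -30.705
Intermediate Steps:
L(Q) = 3
P(d) = -293/2 + 43*d/2 (P(d) = 4 + ((d - 7)*(83 + 3))/4 = 4 + ((-7 + d)*86)/4 = 4 + (-602 + 86*d)/4 = 4 + (-301/2 + 43*d/2) = -293/2 + 43*d/2)
W(a, N) = 2 - 2*a
P(165)/8817 + O(60, -152)/W(45, -223) = (-293/2 + (43/2)*165)/8817 + (-18*(-152))/(2 - 2*45) = (-293/2 + 7095/2)*(1/8817) + 2736/(2 - 90) = 3401*(1/8817) + 2736/(-88) = 3401/8817 + 2736*(-1/88) = 3401/8817 - 342/11 = -2978003/96987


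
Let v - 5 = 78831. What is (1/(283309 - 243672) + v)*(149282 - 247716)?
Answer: -307588781213322/39637 ≈ -7.7601e+9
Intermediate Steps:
v = 78836 (v = 5 + 78831 = 78836)
(1/(283309 - 243672) + v)*(149282 - 247716) = (1/(283309 - 243672) + 78836)*(149282 - 247716) = (1/39637 + 78836)*(-98434) = (3124822533/39637)*(-98434) = -307588781213322/39637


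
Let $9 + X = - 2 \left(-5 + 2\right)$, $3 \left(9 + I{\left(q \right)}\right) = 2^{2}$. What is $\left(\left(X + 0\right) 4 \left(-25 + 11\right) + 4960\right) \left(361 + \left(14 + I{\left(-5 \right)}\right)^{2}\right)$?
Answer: $\frac{18512080}{9} \approx 2.0569 \cdot 10^{6}$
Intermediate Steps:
$I{\left(q \right)} = - \frac{23}{3}$ ($I{\left(q \right)} = -9 + \frac{2^{2}}{3} = -9 + \frac{1}{3} \cdot 4 = -9 + \frac{4}{3} = - \frac{23}{3}$)
$X = -3$ ($X = -9 - 2 \left(-5 + 2\right) = -9 - -6 = -9 + 6 = -3$)
$\left(\left(X + 0\right) 4 \left(-25 + 11\right) + 4960\right) \left(361 + \left(14 + I{\left(-5 \right)}\right)^{2}\right) = \left(\left(-3 + 0\right) 4 \left(-25 + 11\right) + 4960\right) \left(361 + \left(14 - \frac{23}{3}\right)^{2}\right) = \left(\left(-3\right) 4 \left(-14\right) + 4960\right) \left(361 + \left(\frac{19}{3}\right)^{2}\right) = \left(\left(-12\right) \left(-14\right) + 4960\right) \left(361 + \frac{361}{9}\right) = \left(168 + 4960\right) \frac{3610}{9} = 5128 \cdot \frac{3610}{9} = \frac{18512080}{9}$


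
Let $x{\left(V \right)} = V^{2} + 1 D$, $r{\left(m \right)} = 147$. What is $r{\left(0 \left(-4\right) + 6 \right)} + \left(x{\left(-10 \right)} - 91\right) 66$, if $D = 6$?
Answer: $1137$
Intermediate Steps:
$x{\left(V \right)} = 6 + V^{2}$ ($x{\left(V \right)} = V^{2} + 1 \cdot 6 = V^{2} + 6 = 6 + V^{2}$)
$r{\left(0 \left(-4\right) + 6 \right)} + \left(x{\left(-10 \right)} - 91\right) 66 = 147 + \left(\left(6 + \left(-10\right)^{2}\right) - 91\right) 66 = 147 + \left(\left(6 + 100\right) - 91\right) 66 = 147 + \left(106 - 91\right) 66 = 147 + 15 \cdot 66 = 147 + 990 = 1137$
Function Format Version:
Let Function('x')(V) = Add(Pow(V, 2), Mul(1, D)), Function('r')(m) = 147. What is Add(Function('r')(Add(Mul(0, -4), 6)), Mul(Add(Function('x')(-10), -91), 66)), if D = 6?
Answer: 1137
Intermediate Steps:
Function('x')(V) = Add(6, Pow(V, 2)) (Function('x')(V) = Add(Pow(V, 2), Mul(1, 6)) = Add(Pow(V, 2), 6) = Add(6, Pow(V, 2)))
Add(Function('r')(Add(Mul(0, -4), 6)), Mul(Add(Function('x')(-10), -91), 66)) = Add(147, Mul(Add(Add(6, Pow(-10, 2)), -91), 66)) = Add(147, Mul(Add(Add(6, 100), -91), 66)) = Add(147, Mul(Add(106, -91), 66)) = Add(147, Mul(15, 66)) = Add(147, 990) = 1137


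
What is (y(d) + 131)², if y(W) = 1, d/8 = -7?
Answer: 17424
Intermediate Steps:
d = -56 (d = 8*(-7) = -56)
(y(d) + 131)² = (1 + 131)² = 132² = 17424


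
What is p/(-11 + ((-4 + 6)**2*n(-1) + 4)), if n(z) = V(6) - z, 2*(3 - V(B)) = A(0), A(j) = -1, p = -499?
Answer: -499/11 ≈ -45.364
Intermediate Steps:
V(B) = 7/2 (V(B) = 3 - 1/2*(-1) = 3 + 1/2 = 7/2)
n(z) = 7/2 - z
p/(-11 + ((-4 + 6)**2*n(-1) + 4)) = -499/(-11 + ((-4 + 6)**2*(7/2 - 1*(-1)) + 4)) = -499/(-11 + (2**2*(7/2 + 1) + 4)) = -499/(-11 + (4*(9/2) + 4)) = -499/(-11 + (18 + 4)) = -499/(-11 + 22) = -499/11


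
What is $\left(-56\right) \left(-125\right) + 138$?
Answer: $7138$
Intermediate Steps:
$\left(-56\right) \left(-125\right) + 138 = 7000 + 138 = 7138$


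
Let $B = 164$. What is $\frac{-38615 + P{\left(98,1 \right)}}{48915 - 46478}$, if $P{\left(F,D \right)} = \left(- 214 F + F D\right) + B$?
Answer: $- \frac{59325}{2437} \approx -24.343$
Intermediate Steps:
$P{\left(F,D \right)} = 164 - 214 F + D F$ ($P{\left(F,D \right)} = \left(- 214 F + F D\right) + 164 = \left(- 214 F + D F\right) + 164 = 164 - 214 F + D F$)
$\frac{-38615 + P{\left(98,1 \right)}}{48915 - 46478} = \frac{-38615 + \left(164 - 20972 + 1 \cdot 98\right)}{48915 - 46478} = \frac{-38615 + \left(164 - 20972 + 98\right)}{2437} = \left(-38615 - 20710\right) \frac{1}{2437} = \left(-59325\right) \frac{1}{2437} = - \frac{59325}{2437}$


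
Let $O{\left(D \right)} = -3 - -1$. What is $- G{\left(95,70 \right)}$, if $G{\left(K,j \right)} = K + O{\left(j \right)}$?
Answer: $-93$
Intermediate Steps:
$O{\left(D \right)} = -2$ ($O{\left(D \right)} = -3 + 1 = -2$)
$G{\left(K,j \right)} = -2 + K$ ($G{\left(K,j \right)} = K - 2 = -2 + K$)
$- G{\left(95,70 \right)} = - (-2 + 95) = \left(-1\right) 93 = -93$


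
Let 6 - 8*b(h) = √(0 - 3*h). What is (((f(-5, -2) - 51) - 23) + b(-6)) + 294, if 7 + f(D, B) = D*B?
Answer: 895/4 - 3*√2/8 ≈ 223.22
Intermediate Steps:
f(D, B) = -7 + B*D (f(D, B) = -7 + D*B = -7 + B*D)
b(h) = ¾ - √3*√(-h)/8 (b(h) = ¾ - √(0 - 3*h)/8 = ¾ - √3*√(-h)/8)
(((f(-5, -2) - 51) - 23) + b(-6)) + 294 = ((((-7 - 2*(-5)) - 51) - 23) + (¾ - √3*√(-1*(-6))/8)) + 294 = ((((-7 + 10) - 51) - 23) + (¾ - √3*√6/8)) + 294 = (((3 - 51) - 23) + (¾ - 3*√2/8)) + 294 = ((-48 - 23) + (¾ - 3*√2/8)) + 294 = (-71 + (¾ - 3*√2/8)) + 294 = (-281/4 - 3*√2/8) + 294 = 895/4 - 3*√2/8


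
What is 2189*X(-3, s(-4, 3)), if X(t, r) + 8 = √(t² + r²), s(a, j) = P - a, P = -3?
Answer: -17512 + 2189*√10 ≈ -10590.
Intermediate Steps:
s(a, j) = -3 - a
X(t, r) = -8 + √(r² + t²) (X(t, r) = -8 + √(t² + r²) = -8 + √(r² + t²))
2189*X(-3, s(-4, 3)) = 2189*(-8 + √((-3 - 1*(-4))² + (-3)²)) = 2189*(-8 + √((-3 + 4)² + 9)) = 2189*(-8 + √(1² + 9)) = 2189*(-8 + √(1 + 9)) = 2189*(-8 + √10) = -17512 + 2189*√10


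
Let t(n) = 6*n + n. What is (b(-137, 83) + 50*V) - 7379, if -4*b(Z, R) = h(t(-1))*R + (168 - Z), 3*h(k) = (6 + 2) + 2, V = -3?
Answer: -92093/12 ≈ -7674.4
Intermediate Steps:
t(n) = 7*n
h(k) = 10/3 (h(k) = ((6 + 2) + 2)/3 = (8 + 2)/3 = (⅓)*10 = 10/3)
b(Z, R) = -42 - 5*R/6 + Z/4 (b(Z, R) = -(10*R/3 + (168 - Z))/4 = -(168 - Z + 10*R/3)/4 = -42 - 5*R/6 + Z/4)
(b(-137, 83) + 50*V) - 7379 = ((-42 - ⅚*83 + (¼)*(-137)) + 50*(-3)) - 7379 = ((-42 - 415/6 - 137/4) - 150) - 7379 = (-1745/12 - 150) - 7379 = -3545/12 - 7379 = -92093/12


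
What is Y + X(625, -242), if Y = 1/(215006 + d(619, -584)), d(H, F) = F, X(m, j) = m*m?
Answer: 83758593751/214422 ≈ 3.9063e+5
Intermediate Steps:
X(m, j) = m**2
Y = 1/214422 (Y = 1/(215006 - 584) = 1/214422 ≈ 4.6637e-6)
Y + X(625, -242) = 1/214422 + 625**2 = 1/214422 + 390625 = 83758593751/214422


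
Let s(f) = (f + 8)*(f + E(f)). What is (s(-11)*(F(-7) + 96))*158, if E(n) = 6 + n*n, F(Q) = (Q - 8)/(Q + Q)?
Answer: -37361628/7 ≈ -5.3374e+6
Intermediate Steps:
F(Q) = (-8 + Q)/(2*Q) (F(Q) = (-8 + Q)/((2*Q)) = (-8 + Q)*(1/(2*Q)) = (-8 + Q)/(2*Q))
E(n) = 6 + n**2
s(f) = (8 + f)*(6 + f + f**2) (s(f) = (f + 8)*(f + (6 + f**2)) = (8 + f)*(6 + f + f**2))
(s(-11)*(F(-7) + 96))*158 = ((48 + (-11)**3 + 9*(-11)**2 + 14*(-11))*((1/2)*(-8 - 7)/(-7) + 96))*158 = ((48 - 1331 + 9*121 - 154)*((1/2)*(-1/7)*(-15) + 96))*158 = ((48 - 1331 + 1089 - 154)*(15/14 + 96))*158 = -348*1359/14*158 = -236466/7*158 = -37361628/7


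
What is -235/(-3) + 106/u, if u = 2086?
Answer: 245264/3129 ≈ 78.384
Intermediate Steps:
-235/(-3) + 106/u = -235/(-3) + 106/2086 = -235*(-⅓) + 106*(1/2086) = 235/3 + 53/1043 = 245264/3129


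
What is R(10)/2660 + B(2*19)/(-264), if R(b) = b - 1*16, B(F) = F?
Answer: -12833/87780 ≈ -0.14619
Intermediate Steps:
R(b) = -16 + b (R(b) = b - 16 = -16 + b)
R(10)/2660 + B(2*19)/(-264) = (-16 + 10)/2660 + (2*19)/(-264) = -6*1/2660 + 38*(-1/264) = -3/1330 - 19/132 = -12833/87780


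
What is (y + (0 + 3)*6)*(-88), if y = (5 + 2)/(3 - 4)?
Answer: -968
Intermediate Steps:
y = -7 (y = 7/(-1) = 7*(-1) = -7)
(y + (0 + 3)*6)*(-88) = (-7 + (0 + 3)*6)*(-88) = (-7 + 3*6)*(-88) = (-7 + 18)*(-88) = 11*(-88) = -968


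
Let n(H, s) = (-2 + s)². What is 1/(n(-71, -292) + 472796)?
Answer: 1/559232 ≈ 1.7882e-6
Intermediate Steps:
1/(n(-71, -292) + 472796) = 1/((-2 - 292)² + 472796) = 1/((-294)² + 472796) = 1/(86436 + 472796) = 1/559232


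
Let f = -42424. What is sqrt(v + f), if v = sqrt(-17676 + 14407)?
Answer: sqrt(-42424 + I*sqrt(3269)) ≈ 0.139 + 205.97*I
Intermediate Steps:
v = I*sqrt(3269) (v = sqrt(-3269) = I*sqrt(3269) ≈ 57.175*I)
sqrt(v + f) = sqrt(I*sqrt(3269) - 42424) = sqrt(-42424 + I*sqrt(3269))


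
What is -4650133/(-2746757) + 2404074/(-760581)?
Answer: -1022201426915/696377061939 ≈ -1.4679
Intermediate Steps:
-4650133/(-2746757) + 2404074/(-760581) = -4650133*(-1/2746757) + 2404074*(-1/760581) = 4650133/2746757 - 801358/253527 = -1022201426915/696377061939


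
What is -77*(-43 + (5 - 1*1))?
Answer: 3003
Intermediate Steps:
-77*(-43 + (5 - 1*1)) = -77*(-43 + (5 - 1)) = -77*(-43 + 4) = -77*(-39) = 3003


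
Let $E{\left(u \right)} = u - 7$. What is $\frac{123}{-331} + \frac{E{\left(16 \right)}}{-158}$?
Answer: $- \frac{22413}{52298} \approx -0.42856$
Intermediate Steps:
$E{\left(u \right)} = -7 + u$ ($E{\left(u \right)} = u - 7 = -7 + u$)
$\frac{123}{-331} + \frac{E{\left(16 \right)}}{-158} = \frac{123}{-331} + \frac{-7 + 16}{-158} = 123 \left(- \frac{1}{331}\right) + 9 \left(- \frac{1}{158}\right) = - \frac{123}{331} - \frac{9}{158} = - \frac{22413}{52298}$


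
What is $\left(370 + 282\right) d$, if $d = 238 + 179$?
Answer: $271884$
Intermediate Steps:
$d = 417$
$\left(370 + 282\right) d = \left(370 + 282\right) 417 = 652 \cdot 417 = 271884$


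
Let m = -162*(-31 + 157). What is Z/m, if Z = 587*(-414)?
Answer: 13501/1134 ≈ 11.906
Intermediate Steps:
m = -20412 (m = -162*126 = -20412)
Z = -243018
Z/m = -243018/(-20412) = -243018*(-1/20412) = 13501/1134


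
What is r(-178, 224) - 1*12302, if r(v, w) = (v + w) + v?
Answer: -12434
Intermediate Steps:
r(v, w) = w + 2*v
r(-178, 224) - 1*12302 = (224 + 2*(-178)) - 1*12302 = (224 - 356) - 12302 = -132 - 12302 = -12434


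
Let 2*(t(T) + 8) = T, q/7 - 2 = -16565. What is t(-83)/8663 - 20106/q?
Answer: 112292799/669597922 ≈ 0.16770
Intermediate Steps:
q = -115941 (q = 14 + 7*(-16565) = 14 - 115955 = -115941)
t(T) = -8 + T/2
t(-83)/8663 - 20106/q = (-8 + (½)*(-83))/8663 - 20106/(-115941) = (-8 - 83/2)*(1/8663) - 20106*(-1/115941) = -99/2*1/8663 + 6702/38647 = -99/17326 + 6702/38647 = 112292799/669597922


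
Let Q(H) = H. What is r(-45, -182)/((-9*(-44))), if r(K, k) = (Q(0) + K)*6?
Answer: -15/22 ≈ -0.68182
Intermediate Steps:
r(K, k) = 6*K (r(K, k) = (0 + K)*6 = K*6 = 6*K)
r(-45, -182)/((-9*(-44))) = (6*(-45))/((-9*(-44))) = -270/396 = -270*1/396 = -15/22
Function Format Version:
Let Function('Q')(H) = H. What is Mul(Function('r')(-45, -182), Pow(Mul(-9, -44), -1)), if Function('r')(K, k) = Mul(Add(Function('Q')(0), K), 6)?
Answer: Rational(-15, 22) ≈ -0.68182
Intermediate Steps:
Function('r')(K, k) = Mul(6, K) (Function('r')(K, k) = Mul(Add(0, K), 6) = Mul(K, 6) = Mul(6, K))
Mul(Function('r')(-45, -182), Pow(Mul(-9, -44), -1)) = Mul(Mul(6, -45), Pow(Mul(-9, -44), -1)) = Mul(-270, Pow(396, -1)) = Mul(-270, Rational(1, 396)) = Rational(-15, 22)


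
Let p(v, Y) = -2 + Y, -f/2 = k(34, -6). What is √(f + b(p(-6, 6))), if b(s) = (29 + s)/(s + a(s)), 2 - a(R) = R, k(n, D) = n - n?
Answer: √66/2 ≈ 4.0620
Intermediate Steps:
k(n, D) = 0
a(R) = 2 - R
f = 0 (f = -2*0 = 0)
b(s) = 29/2 + s/2 (b(s) = (29 + s)/(s + (2 - s)) = (29 + s)/2 = (29 + s)*(½) = 29/2 + s/2)
√(f + b(p(-6, 6))) = √(0 + (29/2 + (-2 + 6)/2)) = √(0 + (29/2 + (½)*4)) = √(0 + (29/2 + 2)) = √(0 + 33/2) = √(33/2) = √66/2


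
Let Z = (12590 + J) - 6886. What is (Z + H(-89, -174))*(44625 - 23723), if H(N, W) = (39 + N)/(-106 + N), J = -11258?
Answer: -4527289592/39 ≈ -1.1608e+8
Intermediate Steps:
Z = -5554 (Z = (12590 - 11258) - 6886 = 1332 - 6886 = -5554)
H(N, W) = (39 + N)/(-106 + N)
(Z + H(-89, -174))*(44625 - 23723) = (-5554 + (39 - 89)/(-106 - 89))*(44625 - 23723) = (-5554 - 50/(-195))*20902 = (-5554 - 1/195*(-50))*20902 = (-5554 + 10/39)*20902 = -216596/39*20902 = -4527289592/39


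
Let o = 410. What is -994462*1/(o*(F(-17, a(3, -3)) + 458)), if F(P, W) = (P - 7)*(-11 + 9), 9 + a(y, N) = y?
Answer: -497231/103730 ≈ -4.7935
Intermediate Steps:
a(y, N) = -9 + y
F(P, W) = 14 - 2*P (F(P, W) = (-7 + P)*(-2) = 14 - 2*P)
-994462*1/(o*(F(-17, a(3, -3)) + 458)) = -994462*1/(410*((14 - 2*(-17)) + 458)) = -994462*1/(410*((14 + 34) + 458)) = -994462*1/(410*(48 + 458)) = -994462/(410*506) = -994462/207460 = -994462*1/207460 = -497231/103730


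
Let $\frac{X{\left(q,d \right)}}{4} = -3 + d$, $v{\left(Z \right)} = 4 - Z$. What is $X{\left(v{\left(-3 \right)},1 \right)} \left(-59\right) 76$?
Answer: $35872$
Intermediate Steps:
$X{\left(q,d \right)} = -12 + 4 d$ ($X{\left(q,d \right)} = 4 \left(-3 + d\right) = -12 + 4 d$)
$X{\left(v{\left(-3 \right)},1 \right)} \left(-59\right) 76 = \left(-12 + 4 \cdot 1\right) \left(-59\right) 76 = \left(-12 + 4\right) \left(-59\right) 76 = \left(-8\right) \left(-59\right) 76 = 472 \cdot 76 = 35872$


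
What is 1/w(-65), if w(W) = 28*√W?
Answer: -I*√65/1820 ≈ -0.0044298*I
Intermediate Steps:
1/w(-65) = 1/(28*√(-65)) = 1/(28*(I*√65)) = 1/(28*I*√65) = -I*√65/1820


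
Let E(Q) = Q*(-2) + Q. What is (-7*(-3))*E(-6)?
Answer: 126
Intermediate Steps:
E(Q) = -Q (E(Q) = -2*Q + Q = -Q)
(-7*(-3))*E(-6) = (-7*(-3))*(-1*(-6)) = 21*6 = 126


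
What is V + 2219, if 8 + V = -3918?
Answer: -1707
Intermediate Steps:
V = -3926 (V = -8 - 3918 = -3926)
V + 2219 = -3926 + 2219 = -1707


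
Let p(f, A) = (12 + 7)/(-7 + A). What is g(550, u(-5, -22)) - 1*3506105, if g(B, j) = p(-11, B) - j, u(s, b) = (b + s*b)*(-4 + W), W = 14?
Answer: -1904292836/543 ≈ -3.5070e+6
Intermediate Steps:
p(f, A) = 19/(-7 + A)
u(s, b) = 10*b + 10*b*s (u(s, b) = (b + s*b)*(-4 + 14) = (b + b*s)*10 = 10*b + 10*b*s)
g(B, j) = -j + 19/(-7 + B) (g(B, j) = 19/(-7 + B) - j = -j + 19/(-7 + B))
g(550, u(-5, -22)) - 1*3506105 = (19 - 10*(-22)*(1 - 5)*(-7 + 550))/(-7 + 550) - 1*3506105 = (19 - 1*10*(-22)*(-4)*543)/543 - 3506105 = (19 - 1*880*543)/543 - 3506105 = (19 - 477840)/543 - 3506105 = (1/543)*(-477821) - 3506105 = -477821/543 - 3506105 = -1904292836/543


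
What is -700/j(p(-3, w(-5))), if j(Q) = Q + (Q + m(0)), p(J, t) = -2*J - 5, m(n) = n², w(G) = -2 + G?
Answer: -350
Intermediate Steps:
p(J, t) = -5 - 2*J
j(Q) = 2*Q (j(Q) = Q + (Q + 0²) = Q + (Q + 0) = Q + Q = 2*Q)
-700/j(p(-3, w(-5))) = -700*1/(2*(-5 - 2*(-3))) = -700*1/(2*(-5 + 6)) = -700/(2*1) = -700/2 = -700*½ = -350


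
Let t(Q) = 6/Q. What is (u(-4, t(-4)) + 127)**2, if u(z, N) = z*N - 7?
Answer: 15876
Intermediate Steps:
u(z, N) = -7 + N*z (u(z, N) = N*z - 7 = -7 + N*z)
(u(-4, t(-4)) + 127)**2 = ((-7 + (6/(-4))*(-4)) + 127)**2 = ((-7 + (6*(-1/4))*(-4)) + 127)**2 = ((-7 - 3/2*(-4)) + 127)**2 = ((-7 + 6) + 127)**2 = (-1 + 127)**2 = 126**2 = 15876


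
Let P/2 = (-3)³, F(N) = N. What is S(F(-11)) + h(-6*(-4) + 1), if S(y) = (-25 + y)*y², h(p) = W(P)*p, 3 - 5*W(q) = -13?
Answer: -4276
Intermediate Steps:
P = -54 (P = 2*(-3)³ = 2*(-27) = -54)
W(q) = 16/5 (W(q) = ⅗ - ⅕*(-13) = ⅗ + 13/5 = 16/5)
h(p) = 16*p/5
S(y) = y²*(-25 + y)
S(F(-11)) + h(-6*(-4) + 1) = (-11)²*(-25 - 11) + 16*(-6*(-4) + 1)/5 = 121*(-36) + 16*(24 + 1)/5 = -4356 + (16/5)*25 = -4356 + 80 = -4276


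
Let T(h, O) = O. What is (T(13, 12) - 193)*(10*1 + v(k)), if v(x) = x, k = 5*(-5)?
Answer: 2715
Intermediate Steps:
k = -25
(T(13, 12) - 193)*(10*1 + v(k)) = (12 - 193)*(10*1 - 25) = -181*(10 - 25) = -181*(-15) = 2715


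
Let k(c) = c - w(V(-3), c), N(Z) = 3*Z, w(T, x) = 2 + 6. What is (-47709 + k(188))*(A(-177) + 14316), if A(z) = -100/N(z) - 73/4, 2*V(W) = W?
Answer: -160377743701/236 ≈ -6.7957e+8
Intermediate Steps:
V(W) = W/2
w(T, x) = 8
k(c) = -8 + c (k(c) = c - 1*8 = c - 8 = -8 + c)
A(z) = -73/4 - 100/(3*z) (A(z) = -100*1/(3*z) - 73/4 = -100/(3*z) - 73*1/4 = -100/(3*z) - 73/4 = -73/4 - 100/(3*z))
(-47709 + k(188))*(A(-177) + 14316) = (-47709 + (-8 + 188))*((1/12)*(-400 - 219*(-177))/(-177) + 14316) = (-47709 + 180)*((1/12)*(-1/177)*(-400 + 38763) + 14316) = -47529*((1/12)*(-1/177)*38363 + 14316) = -47529*(-38363/2124 + 14316) = -47529*30368821/2124 = -160377743701/236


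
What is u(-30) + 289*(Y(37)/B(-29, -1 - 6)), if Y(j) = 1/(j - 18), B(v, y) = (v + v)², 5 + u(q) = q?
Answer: -2236771/63916 ≈ -34.995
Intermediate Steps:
u(q) = -5 + q
B(v, y) = 4*v² (B(v, y) = (2*v)² = 4*v²)
Y(j) = 1/(-18 + j)
u(-30) + 289*(Y(37)/B(-29, -1 - 6)) = (-5 - 30) + 289*(1/((-18 + 37)*((4*(-29)²)))) = -35 + 289*(1/(19*((4*841)))) = -35 + 289*((1/19)/3364) = -35 + 289*((1/19)*(1/3364)) = -35 + 289*(1/63916) = -35 + 289/63916 = -2236771/63916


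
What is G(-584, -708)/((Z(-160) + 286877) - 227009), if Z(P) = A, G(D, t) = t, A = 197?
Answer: -708/60065 ≈ -0.011787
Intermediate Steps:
Z(P) = 197
G(-584, -708)/((Z(-160) + 286877) - 227009) = -708/((197 + 286877) - 227009) = -708/(287074 - 227009) = -708/60065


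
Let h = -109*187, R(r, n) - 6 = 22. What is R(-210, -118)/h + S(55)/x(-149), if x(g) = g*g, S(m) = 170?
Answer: 2843482/452522983 ≈ 0.0062836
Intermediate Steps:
R(r, n) = 28 (R(r, n) = 6 + 22 = 28)
h = -20383
x(g) = g²
R(-210, -118)/h + S(55)/x(-149) = 28/(-20383) + 170/((-149)²) = 28*(-1/20383) + 170/22201 = -28/20383 + 170*(1/22201) = -28/20383 + 170/22201 = 2843482/452522983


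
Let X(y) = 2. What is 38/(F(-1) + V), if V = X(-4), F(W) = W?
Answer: 38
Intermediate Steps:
V = 2
38/(F(-1) + V) = 38/(-1 + 2) = 38/1 = 1*38 = 38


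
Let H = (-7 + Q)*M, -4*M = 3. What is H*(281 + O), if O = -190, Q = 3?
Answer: 273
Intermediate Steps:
M = -¾ (M = -¼*3 = -¾ ≈ -0.75000)
H = 3 (H = (-7 + 3)*(-¾) = -4*(-¾) = 3)
H*(281 + O) = 3*(281 - 190) = 3*91 = 273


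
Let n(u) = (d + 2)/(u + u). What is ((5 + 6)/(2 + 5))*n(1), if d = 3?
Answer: 55/14 ≈ 3.9286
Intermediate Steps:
n(u) = 5/(2*u) (n(u) = (3 + 2)/(u + u) = 5/((2*u)) = 5*(1/(2*u)) = 5/(2*u))
((5 + 6)/(2 + 5))*n(1) = ((5 + 6)/(2 + 5))*((5/2)/1) = (11/7)*((5/2)*1) = (11*(1/7))*(5/2) = (11/7)*(5/2) = 55/14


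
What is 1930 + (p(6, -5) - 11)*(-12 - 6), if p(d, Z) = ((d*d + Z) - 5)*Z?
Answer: 4468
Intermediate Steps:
p(d, Z) = Z*(-5 + Z + d**2) (p(d, Z) = ((d**2 + Z) - 5)*Z = ((Z + d**2) - 5)*Z = (-5 + Z + d**2)*Z = Z*(-5 + Z + d**2))
1930 + (p(6, -5) - 11)*(-12 - 6) = 1930 + (-5*(-5 - 5 + 6**2) - 11)*(-12 - 6) = 1930 + (-5*(-5 - 5 + 36) - 11)*(-18) = 1930 + (-5*26 - 11)*(-18) = 1930 + (-130 - 11)*(-18) = 1930 - 141*(-18) = 1930 + 2538 = 4468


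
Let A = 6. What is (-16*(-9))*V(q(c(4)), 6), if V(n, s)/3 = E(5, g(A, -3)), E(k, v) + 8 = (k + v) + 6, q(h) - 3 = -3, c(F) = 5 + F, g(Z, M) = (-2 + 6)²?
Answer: 8208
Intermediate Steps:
g(Z, M) = 16 (g(Z, M) = 4² = 16)
q(h) = 0 (q(h) = 3 - 3 = 0)
E(k, v) = -2 + k + v (E(k, v) = -8 + ((k + v) + 6) = -8 + (6 + k + v) = -2 + k + v)
V(n, s) = 57 (V(n, s) = 3*(-2 + 5 + 16) = 3*19 = 57)
(-16*(-9))*V(q(c(4)), 6) = -16*(-9)*57 = 144*57 = 8208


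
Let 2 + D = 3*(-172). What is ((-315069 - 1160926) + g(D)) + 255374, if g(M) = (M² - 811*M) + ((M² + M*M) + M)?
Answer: 3931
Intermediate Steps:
D = -518 (D = -2 + 3*(-172) = -2 - 516 = -518)
g(M) = -810*M + 3*M² (g(M) = (M² - 811*M) + ((M² + M²) + M) = (M² - 811*M) + (2*M² + M) = (M² - 811*M) + (M + 2*M²) = -810*M + 3*M²)
((-315069 - 1160926) + g(D)) + 255374 = ((-315069 - 1160926) + 3*(-518)*(-270 - 518)) + 255374 = (-1475995 + 3*(-518)*(-788)) + 255374 = (-1475995 + 1224552) + 255374 = -251443 + 255374 = 3931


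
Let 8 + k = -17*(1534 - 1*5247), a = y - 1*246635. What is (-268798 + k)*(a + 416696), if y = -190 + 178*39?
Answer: -36367781905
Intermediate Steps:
y = 6752 (y = -190 + 6942 = 6752)
a = -239883 (a = 6752 - 1*246635 = 6752 - 246635 = -239883)
k = 63113 (k = -8 - 17*(1534 - 1*5247) = -8 - 17*(1534 - 5247) = -8 - 17*(-3713) = -8 + 63121 = 63113)
(-268798 + k)*(a + 416696) = (-268798 + 63113)*(-239883 + 416696) = -205685*176813 = -36367781905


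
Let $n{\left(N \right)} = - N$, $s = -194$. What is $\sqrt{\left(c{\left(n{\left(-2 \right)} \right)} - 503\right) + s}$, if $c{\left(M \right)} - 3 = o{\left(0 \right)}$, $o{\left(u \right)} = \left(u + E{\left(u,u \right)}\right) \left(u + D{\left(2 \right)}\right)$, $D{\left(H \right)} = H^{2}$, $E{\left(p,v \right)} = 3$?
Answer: $i \sqrt{682} \approx 26.115 i$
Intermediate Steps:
$o{\left(u \right)} = \left(3 + u\right) \left(4 + u\right)$ ($o{\left(u \right)} = \left(u + 3\right) \left(u + 2^{2}\right) = \left(3 + u\right) \left(u + 4\right) = \left(3 + u\right) \left(4 + u\right)$)
$c{\left(M \right)} = 15$ ($c{\left(M \right)} = 3 + \left(12 + 0^{2} + 7 \cdot 0\right) = 3 + \left(12 + 0 + 0\right) = 3 + 12 = 15$)
$\sqrt{\left(c{\left(n{\left(-2 \right)} \right)} - 503\right) + s} = \sqrt{\left(15 - 503\right) - 194} = \sqrt{-488 - 194} = \sqrt{-682} = i \sqrt{682}$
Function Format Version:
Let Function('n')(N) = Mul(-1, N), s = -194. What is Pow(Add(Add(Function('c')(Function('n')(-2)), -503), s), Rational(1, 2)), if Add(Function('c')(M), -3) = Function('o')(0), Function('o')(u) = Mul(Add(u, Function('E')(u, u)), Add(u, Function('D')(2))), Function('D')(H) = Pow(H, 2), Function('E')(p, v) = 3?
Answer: Mul(I, Pow(682, Rational(1, 2))) ≈ Mul(26.115, I)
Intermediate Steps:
Function('o')(u) = Mul(Add(3, u), Add(4, u)) (Function('o')(u) = Mul(Add(u, 3), Add(u, Pow(2, 2))) = Mul(Add(3, u), Add(u, 4)) = Mul(Add(3, u), Add(4, u)))
Function('c')(M) = 15 (Function('c')(M) = Add(3, Add(12, Pow(0, 2), Mul(7, 0))) = Add(3, Add(12, 0, 0)) = Add(3, 12) = 15)
Pow(Add(Add(Function('c')(Function('n')(-2)), -503), s), Rational(1, 2)) = Pow(Add(Add(15, -503), -194), Rational(1, 2)) = Pow(Add(-488, -194), Rational(1, 2)) = Pow(-682, Rational(1, 2)) = Mul(I, Pow(682, Rational(1, 2)))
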